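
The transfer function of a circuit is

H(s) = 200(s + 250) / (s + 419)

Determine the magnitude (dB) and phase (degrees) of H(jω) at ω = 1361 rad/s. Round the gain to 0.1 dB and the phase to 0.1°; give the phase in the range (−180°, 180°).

At s = jω = j1361:
zero (s+250): 250 + j1361 → |·| = √(250²+1361²) = √1914821 ≈ 1383.8, ∠ = arctan(1361/250) ≈ 79.59°
pole (s+419): 419 + j1361 → |·| = √(419²+1361²) = √2027882 ≈ 1424, ∠ = arctan(1361/419) ≈ 72.89°
|H| = 200 · 1383.8 / 1424 ≈ 194.35
Gain = 20 log₁₀(194.35) ≈ 45.77 dB
∠H = 79.59° − 72.89° = 6.70°

45.8 dB, 6.7°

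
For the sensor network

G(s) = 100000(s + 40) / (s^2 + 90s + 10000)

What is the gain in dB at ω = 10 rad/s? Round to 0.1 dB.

At s = jω = j10:
zero (s+40): 40 + j10 → |·| = √(40²+10²) = √1700 ≈ 41.231, ∠ = arctan(10/40) ≈ 14.04°
quadratic: (j10)² + 90·j10 + 10000 = 9900 + j900 → |·| ≈ 9940.8, ∠ ≈ 5.19°
|G| = 100000 · 41.231 / 9940.8 ≈ 414.77
Gain = 20 log₁₀(414.77) ≈ 52.36 dB

52.4 dB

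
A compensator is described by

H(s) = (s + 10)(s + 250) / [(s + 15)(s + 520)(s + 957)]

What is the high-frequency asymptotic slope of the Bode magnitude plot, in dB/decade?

-20 dB/decade

Each pole contributes −20 dB/decade at high frequency; each zero contributes +20 dB/decade.
Net: 2 zero(s) − 3 pole(s) → -20 dB/decade.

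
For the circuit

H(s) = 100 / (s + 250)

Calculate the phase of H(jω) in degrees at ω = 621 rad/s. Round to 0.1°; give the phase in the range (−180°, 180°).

-68.1°

Substitute s = j621:
Numerator: 100 = 100 + j0
Denominator: (j621) + 250 = 250 + j621
|N| = √(100² + 0²) ≈ 100, ∠N ≈ 0.00°
|D| = √(250² + 621²) ≈ 669.43, ∠D ≈ 68.07°
∠H = 0.00° − 68.07° = -68.07°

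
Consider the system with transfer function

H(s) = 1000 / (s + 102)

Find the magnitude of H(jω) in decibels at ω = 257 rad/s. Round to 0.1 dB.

At s = jω = j257:
pole (s+102): 102 + j257 → |·| = √(102²+257²) = √76453 ≈ 276.5, ∠ = arctan(257/102) ≈ 68.35°
|H| = 1000 / 276.5 ≈ 3.6166
Gain = 20 log₁₀(3.6166) ≈ 11.17 dB

11.2 dB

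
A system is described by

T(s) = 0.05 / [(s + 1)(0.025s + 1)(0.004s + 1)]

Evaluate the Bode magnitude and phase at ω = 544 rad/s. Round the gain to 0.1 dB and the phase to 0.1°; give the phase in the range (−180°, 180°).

-111.0 dB, 119.0°

At ω = 544 rad/s:
pole (1 + j544·1) = 1 + j544 → |·| ≈ 544, ∠ ≈ 89.89°
pole (1 + j544·0.025) = 1 + j13.6 → |·| ≈ 13.637, ∠ ≈ 85.79°
pole (1 + j544·0.004) = 1 + j2.176 → |·| ≈ 2.3948, ∠ ≈ 65.32°
|T| = 0.05 · 1 / (544 · 13.637 · 2.3948) ≈ 2.8144e-06
Gain = 20 log₁₀(2.8144e-06) ≈ -111.01 dB
∠T = (0°) − (89.89° + 85.79° + 65.32°) = -241.00° ≡ 119.00° (principal value)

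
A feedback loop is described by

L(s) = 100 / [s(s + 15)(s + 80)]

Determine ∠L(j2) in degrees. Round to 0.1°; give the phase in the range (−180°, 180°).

At s = jω = j2:
pole (s+15): 15 + j2 → |·| = √(15²+2²) = √229 ≈ 15.133, ∠ = arctan(2/15) ≈ 7.59°
pole (s+80): 80 + j2 → |·| = √(80²+2²) = √6404 ≈ 80.025, ∠ = arctan(2/80) ≈ 1.43°
pole at origin: |s| = 2, ∠ = 90.00° (in denominator)
∠L = 0.00° − 99.02° = -99.02°

-99.0°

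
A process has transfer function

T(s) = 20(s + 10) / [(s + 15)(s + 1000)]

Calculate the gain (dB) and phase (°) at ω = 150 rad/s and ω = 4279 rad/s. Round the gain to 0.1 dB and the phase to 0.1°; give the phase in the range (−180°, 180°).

ω = 150: -34.1 dB, -6.6°; ω = 4279: -46.8 dB, -76.8°

At s = jω = j150:
zero (s+10): 10 + j150 → |·| = √(10²+150²) = √22600 ≈ 150.33, ∠ = arctan(150/10) ≈ 86.19°
pole (s+15): 15 + j150 → |·| = √(15²+150²) = √22725 ≈ 150.75, ∠ = arctan(150/15) ≈ 84.29°
pole (s+1000): 1000 + j150 → |·| = √(1000²+150²) = √1022500 ≈ 1011.2, ∠ = arctan(150/1000) ≈ 8.53°
|T| = 20 · 150.33 / 1.5244e+05 ≈ 0.019723
Gain = 20 log₁₀(0.019723) ≈ -34.10 dB
∠T = 86.19° − 92.82° = -6.63°

At s = jω = j4279:
zero (s+10): 10 + j4279 → |·| = √(10²+4279²) = √18309941 ≈ 4279, ∠ = arctan(4279/10) ≈ 89.87°
pole (s+15): 15 + j4279 → |·| = √(15²+4279²) = √18310066 ≈ 4279, ∠ = arctan(4279/15) ≈ 89.80°
pole (s+1000): 1000 + j4279 → |·| = √(1000²+4279²) = √19309841 ≈ 4394.3, ∠ = arctan(4279/1000) ≈ 76.85°
|T| = 20 · 4279 / 1.8803e+07 ≈ 0.0045514
Gain = 20 log₁₀(0.0045514) ≈ -46.84 dB
∠T = 89.87° − 166.65° = -76.78°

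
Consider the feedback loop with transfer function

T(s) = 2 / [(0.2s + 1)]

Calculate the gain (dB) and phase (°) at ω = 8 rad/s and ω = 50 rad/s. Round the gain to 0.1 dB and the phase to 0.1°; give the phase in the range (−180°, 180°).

At ω = 8 rad/s:
pole (1 + j8·0.2) = 1 + j1.6 → |·| ≈ 1.8868, ∠ ≈ 57.99°
|T| = 2 · 1 / (1.8868) ≈ 1.06
Gain = 20 log₁₀(1.06) ≈ 0.51 dB
∠T = (0°) − (57.99°) = -57.99°

At ω = 50 rad/s:
pole (1 + j50·0.2) = 1 + j10 → |·| ≈ 10.05, ∠ ≈ 84.29°
|T| = 2 · 1 / (10.05) ≈ 0.199
Gain = 20 log₁₀(0.199) ≈ -14.02 dB
∠T = (0°) − (84.29°) = -84.29°

ω = 8: 0.5 dB, -58.0°; ω = 50: -14.0 dB, -84.3°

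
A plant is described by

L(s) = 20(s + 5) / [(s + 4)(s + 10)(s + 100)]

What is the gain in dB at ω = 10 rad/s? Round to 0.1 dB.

At s = jω = j10:
zero (s+5): 5 + j10 → |·| = √(5²+10²) = √125 ≈ 11.18, ∠ = arctan(10/5) ≈ 63.43°
pole (s+4): 4 + j10 → |·| = √(4²+10²) = √116 ≈ 10.77, ∠ = arctan(10/4) ≈ 68.20°
pole (s+10): 10 + j10 → |·| = √(10²+10²) = √200 ≈ 14.142, ∠ = arctan(10/10) ≈ 45.00°
pole (s+100): 100 + j10 → |·| = √(100²+10²) = √10100 ≈ 100.5, ∠ = arctan(10/100) ≈ 5.71°
|L| = 20 · 11.18 / 15307 ≈ 0.014608
Gain = 20 log₁₀(0.014608) ≈ -36.71 dB

-36.7 dB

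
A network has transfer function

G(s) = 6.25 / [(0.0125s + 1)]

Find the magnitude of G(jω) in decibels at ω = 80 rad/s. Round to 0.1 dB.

12.9 dB

At ω = 80 rad/s:
pole (1 + j80·0.0125) = 1 + j1 → |·| ≈ 1.4142, ∠ ≈ 45.00°
|G| = 6.25 · 1 / (1.4142) ≈ 4.4195
Gain = 20 log₁₀(4.4195) ≈ 12.91 dB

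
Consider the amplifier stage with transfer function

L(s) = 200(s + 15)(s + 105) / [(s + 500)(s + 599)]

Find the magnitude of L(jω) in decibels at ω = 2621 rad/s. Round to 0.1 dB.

45.7 dB

At s = jω = j2621:
zero (s+15): 15 + j2621 → |·| = √(15²+2621²) = √6869866 ≈ 2621, ∠ = arctan(2621/15) ≈ 89.67°
zero (s+105): 105 + j2621 → |·| = √(105²+2621²) = √6880666 ≈ 2623.1, ∠ = arctan(2621/105) ≈ 87.71°
pole (s+500): 500 + j2621 → |·| = √(500²+2621²) = √7119641 ≈ 2668.3, ∠ = arctan(2621/500) ≈ 79.20°
pole (s+599): 599 + j2621 → |·| = √(599²+2621²) = √7228442 ≈ 2688.6, ∠ = arctan(2621/599) ≈ 77.13°
|L| = 200 · 6.8751e+06 / 7.174e+06 ≈ 191.67
Gain = 20 log₁₀(191.67) ≈ 45.65 dB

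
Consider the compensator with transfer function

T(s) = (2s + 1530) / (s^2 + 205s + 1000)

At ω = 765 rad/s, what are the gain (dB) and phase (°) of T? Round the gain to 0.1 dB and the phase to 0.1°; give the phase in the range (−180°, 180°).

-48.9 dB, -120.0°

Substitute s = j765:
Numerator: 2(j765) + 1530 = 1530 + j1530
Denominator: (j765)^2 + 205(j765) + 1000 = -584225 + j156825
|N| = √(1530² + 1530²) ≈ 2163.7, ∠N ≈ 45.00°
|D| = √(584225² + 156825²) ≈ 6.0491e+05, ∠D ≈ 164.97°
|T| = 2163.7 / 6.0491e+05 ≈ 0.0035769
Gain = 20 log₁₀(0.0035769) ≈ -48.93 dB
∠T = 45.00° − 164.97° = -119.97°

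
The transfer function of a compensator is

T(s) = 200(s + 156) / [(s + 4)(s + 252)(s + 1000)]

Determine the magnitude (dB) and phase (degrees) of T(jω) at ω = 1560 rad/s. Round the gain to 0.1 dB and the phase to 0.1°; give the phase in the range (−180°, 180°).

-83.3 dB, -143.7°

At s = jω = j1560:
zero (s+156): 156 + j1560 → |·| = √(156²+1560²) = √2457936 ≈ 1567.8, ∠ = arctan(1560/156) ≈ 84.29°
pole (s+4): 4 + j1560 → |·| = √(4²+1560²) = √2433616 ≈ 1560, ∠ = arctan(1560/4) ≈ 89.85°
pole (s+252): 252 + j1560 → |·| = √(252²+1560²) = √2497104 ≈ 1580.2, ∠ = arctan(1560/252) ≈ 80.82°
pole (s+1000): 1000 + j1560 → |·| = √(1000²+1560²) = √3433600 ≈ 1853, ∠ = arctan(1560/1000) ≈ 57.34°
|T| = 200 · 1567.8 / 4.5679e+09 ≈ 6.8644e-05
Gain = 20 log₁₀(6.8644e-05) ≈ -83.27 dB
∠T = 84.29° − 228.01° = -143.72°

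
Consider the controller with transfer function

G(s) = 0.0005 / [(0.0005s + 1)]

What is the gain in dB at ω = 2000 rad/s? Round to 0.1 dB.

At ω = 2000 rad/s:
pole (1 + j2000·0.0005) = 1 + j1 → |·| ≈ 1.4142, ∠ ≈ 45.00°
|G| = 0.0005 · 1 / (1.4142) ≈ 0.00035356
Gain = 20 log₁₀(0.00035356) ≈ -69.03 dB

-69.0 dB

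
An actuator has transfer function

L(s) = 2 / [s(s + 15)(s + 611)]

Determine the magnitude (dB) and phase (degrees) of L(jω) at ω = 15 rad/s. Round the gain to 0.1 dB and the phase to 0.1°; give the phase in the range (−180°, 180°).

-99.8 dB, -136.4°

At s = jω = j15:
pole (s+15): 15 + j15 → |·| = √(15²+15²) = √450 ≈ 21.213, ∠ = arctan(15/15) ≈ 45.00°
pole (s+611): 611 + j15 → |·| = √(611²+15²) = √373546 ≈ 611.18, ∠ = arctan(15/611) ≈ 1.41°
pole at origin: |s| = 15, ∠ = 90.00° (in denominator)
|L| = 2 / 1.9447e+05 ≈ 1.0284e-05
Gain = 20 log₁₀(1.0284e-05) ≈ -99.76 dB
∠L = 0.00° − 136.41° = -136.41°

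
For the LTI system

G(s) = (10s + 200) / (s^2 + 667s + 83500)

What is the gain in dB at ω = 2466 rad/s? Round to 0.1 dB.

Substitute s = j2466:
Numerator: 10(j2466) + 200 = 200 + j24660
Denominator: (j2466)^2 + 667(j2466) + 83500 = -5997656 + j1644822
|N| = √(200² + 24660²) ≈ 24661, ∠N ≈ 89.54°
|D| = √(5997656² + 1644822²) ≈ 6.2191e+06, ∠D ≈ 164.66°
|G| = 24661 / 6.2191e+06 ≈ 0.0039654
Gain = 20 log₁₀(0.0039654) ≈ -48.03 dB

-48.0 dB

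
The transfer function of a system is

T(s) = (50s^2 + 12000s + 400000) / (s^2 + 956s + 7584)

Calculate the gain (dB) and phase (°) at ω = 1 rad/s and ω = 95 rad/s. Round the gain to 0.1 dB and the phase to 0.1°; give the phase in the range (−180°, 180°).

ω = 1: 34.4 dB, -5.5°; ω = 95: 22.0 dB, 1.7°

Substitute s = j1:
Numerator: 50(j1)^2 + 12000(j1) + 400000 = 399950 + j12000
Denominator: (j1)^2 + 956(j1) + 7584 = 7583 + j956
|N| = √(399950² + 12000²) ≈ 4.0013e+05, ∠N ≈ 1.72°
|D| = √(7583² + 956²) ≈ 7643, ∠D ≈ 7.19°
|T| = 4.0013e+05 / 7643 ≈ 52.352
Gain = 20 log₁₀(52.352) ≈ 34.38 dB
∠T = 1.72° − 7.19° = -5.47°

Substitute s = j95:
Numerator: 50(j95)^2 + 12000(j95) + 400000 = -51250 + j1140000
Denominator: (j95)^2 + 956(j95) + 7584 = -1441 + j90820
|N| = √(51250² + 1140000²) ≈ 1.1412e+06, ∠N ≈ 92.57°
|D| = √(1441² + 90820²) ≈ 90831, ∠D ≈ 90.91°
|T| = 1.1412e+06 / 90831 ≈ 12.564
Gain = 20 log₁₀(12.564) ≈ 21.98 dB
∠T = 92.57° − 90.91° = 1.66°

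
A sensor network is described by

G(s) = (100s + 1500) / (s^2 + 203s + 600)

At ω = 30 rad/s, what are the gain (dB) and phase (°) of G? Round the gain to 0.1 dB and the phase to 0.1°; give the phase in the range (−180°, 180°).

Substitute s = j30:
Numerator: 100(j30) + 1500 = 1500 + j3000
Denominator: (j30)^2 + 203(j30) + 600 = -300 + j6090
|N| = √(1500² + 3000²) ≈ 3354.1, ∠N ≈ 63.43°
|D| = √(300² + 6090²) ≈ 6097.4, ∠D ≈ 92.82°
|G| = 3354.1 / 6097.4 ≈ 0.55009
Gain = 20 log₁₀(0.55009) ≈ -5.19 dB
∠G = 63.43° − 92.82° = -29.39°

-5.2 dB, -29.4°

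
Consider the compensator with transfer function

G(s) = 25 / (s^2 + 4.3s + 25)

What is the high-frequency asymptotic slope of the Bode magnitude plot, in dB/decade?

-40 dB/decade

Each pole contributes −20 dB/decade at high frequency; each zero contributes +20 dB/decade.
Net: 0 zero(s) − 2 pole(s) → -40 dB/decade.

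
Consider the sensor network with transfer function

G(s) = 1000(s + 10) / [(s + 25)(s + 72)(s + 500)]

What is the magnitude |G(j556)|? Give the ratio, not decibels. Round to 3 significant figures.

At s = jω = j556:
zero (s+10): 10 + j556 → |·| = √(10²+556²) = √309236 ≈ 556.09, ∠ = arctan(556/10) ≈ 88.97°
pole (s+25): 25 + j556 → |·| = √(25²+556²) = √309761 ≈ 556.56, ∠ = arctan(556/25) ≈ 87.43°
pole (s+72): 72 + j556 → |·| = √(72²+556²) = √314320 ≈ 560.64, ∠ = arctan(556/72) ≈ 82.62°
pole (s+500): 500 + j556 → |·| = √(500²+556²) = √559136 ≈ 747.75, ∠ = arctan(556/500) ≈ 48.04°
|G| = 1000 · 556.09 / 2.3332e+08 ≈ 0.0023834

0.00238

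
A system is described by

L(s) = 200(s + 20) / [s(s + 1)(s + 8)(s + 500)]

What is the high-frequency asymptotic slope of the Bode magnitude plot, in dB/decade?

Each pole contributes −20 dB/decade at high frequency; each zero contributes +20 dB/decade.
Net: 1 zero(s) − 4 pole(s) → -60 dB/decade.

-60 dB/decade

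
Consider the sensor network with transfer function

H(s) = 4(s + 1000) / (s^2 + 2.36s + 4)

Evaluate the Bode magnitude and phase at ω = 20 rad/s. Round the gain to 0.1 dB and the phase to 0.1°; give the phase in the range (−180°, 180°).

At s = jω = j20:
zero (s+1000): 1000 + j20 → |·| = √(1000²+20²) = √1000400 ≈ 1000.2, ∠ = arctan(20/1000) ≈ 1.15°
quadratic: (j20)² + 2.36·j20 + 4 = -396 + j47.2 → |·| ≈ 398.8, ∠ ≈ 173.20°
|H| = 4 · 1000.2 / 398.8 ≈ 10.032
Gain = 20 log₁₀(10.032) ≈ 20.03 dB
∠H = 1.15° − 173.20° = -172.05°

20.0 dB, -172.1°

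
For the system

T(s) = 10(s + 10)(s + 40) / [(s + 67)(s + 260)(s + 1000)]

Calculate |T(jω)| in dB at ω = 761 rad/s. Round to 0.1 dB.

At s = jω = j761:
zero (s+10): 10 + j761 → |·| = √(10²+761²) = √579221 ≈ 761.07, ∠ = arctan(761/10) ≈ 89.25°
zero (s+40): 40 + j761 → |·| = √(40²+761²) = √580721 ≈ 762.05, ∠ = arctan(761/40) ≈ 86.99°
pole (s+67): 67 + j761 → |·| = √(67²+761²) = √583610 ≈ 763.94, ∠ = arctan(761/67) ≈ 84.97°
pole (s+260): 260 + j761 → |·| = √(260²+761²) = √646721 ≈ 804.19, ∠ = arctan(761/260) ≈ 71.14°
pole (s+1000): 1000 + j761 → |·| = √(1000²+761²) = √1579121 ≈ 1256.6, ∠ = arctan(761/1000) ≈ 37.27°
|T| = 10 · 5.7997e+05 / 7.72e+08 ≈ 0.0075126
Gain = 20 log₁₀(0.0075126) ≈ -42.48 dB

-42.5 dB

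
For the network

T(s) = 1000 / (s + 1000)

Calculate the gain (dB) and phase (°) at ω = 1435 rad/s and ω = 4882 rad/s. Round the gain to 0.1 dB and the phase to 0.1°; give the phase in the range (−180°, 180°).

ω = 1435: -4.9 dB, -55.1°; ω = 4882: -14.0 dB, -78.4°

Substitute s = j1435:
Numerator: 1000 = 1000 + j0
Denominator: (j1435) + 1000 = 1000 + j1435
|N| = √(1000² + 0²) ≈ 1000, ∠N ≈ 0.00°
|D| = √(1000² + 1435²) ≈ 1749.1, ∠D ≈ 55.13°
|T| = 1000 / 1749.1 ≈ 0.57172
Gain = 20 log₁₀(0.57172) ≈ -4.86 dB
∠T = 0.00° − 55.13° = -55.13°

Substitute s = j4882:
Numerator: 1000 = 1000 + j0
Denominator: (j4882) + 1000 = 1000 + j4882
|N| = √(1000² + 0²) ≈ 1000, ∠N ≈ 0.00°
|D| = √(1000² + 4882²) ≈ 4983.4, ∠D ≈ 78.42°
|T| = 1000 / 4983.4 ≈ 0.20067
Gain = 20 log₁₀(0.20067) ≈ -13.95 dB
∠T = 0.00° − 78.42° = -78.42°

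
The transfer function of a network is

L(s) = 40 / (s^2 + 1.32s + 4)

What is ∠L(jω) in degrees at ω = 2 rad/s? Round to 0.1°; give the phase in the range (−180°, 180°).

At s = jω = j2:
quadratic: (j2)² + 1.32·j2 + 4 = 0 + j2.64 → |·| ≈ 2.64, ∠ ≈ 90.00°
∠L = 0.00° − 90.00° = -90.00°

-90.0°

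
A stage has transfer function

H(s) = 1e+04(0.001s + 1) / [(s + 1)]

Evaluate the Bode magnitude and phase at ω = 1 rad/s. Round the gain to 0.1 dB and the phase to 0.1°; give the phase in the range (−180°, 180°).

At ω = 1 rad/s:
zero (1 + j1·0.001) = 1 + j0.001 → |·| ≈ 1, ∠ ≈ 0.06°
pole (1 + j1·1) = 1 + j1 → |·| ≈ 1.4142, ∠ ≈ 45.00°
|H| = 1e+04 · 1 / (1.4142) ≈ 7071.1
Gain = 20 log₁₀(7071.1) ≈ 76.99 dB
∠H = (0.06°) − (45.00°) = -44.94°

77.0 dB, -44.9°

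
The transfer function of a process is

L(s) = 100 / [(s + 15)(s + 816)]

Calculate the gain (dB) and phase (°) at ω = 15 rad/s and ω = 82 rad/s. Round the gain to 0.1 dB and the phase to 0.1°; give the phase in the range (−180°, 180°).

ω = 15: -44.8 dB, -46.1°; ω = 82: -56.7 dB, -85.4°

At s = jω = j15:
pole (s+15): 15 + j15 → |·| = √(15²+15²) = √450 ≈ 21.213, ∠ = arctan(15/15) ≈ 45.00°
pole (s+816): 816 + j15 → |·| = √(816²+15²) = √666081 ≈ 816.14, ∠ = arctan(15/816) ≈ 1.05°
|L| = 100 / 17313 ≈ 0.005776
Gain = 20 log₁₀(0.005776) ≈ -44.77 dB
∠L = 0.00° − 46.05° = -46.05°

At s = jω = j82:
pole (s+15): 15 + j82 → |·| = √(15²+82²) = √6949 ≈ 83.361, ∠ = arctan(82/15) ≈ 79.63°
pole (s+816): 816 + j82 → |·| = √(816²+82²) = √672580 ≈ 820.11, ∠ = arctan(82/816) ≈ 5.74°
|L| = 100 / 68365 ≈ 0.0014627
Gain = 20 log₁₀(0.0014627) ≈ -56.70 dB
∠L = 0.00° − 85.37° = -85.37°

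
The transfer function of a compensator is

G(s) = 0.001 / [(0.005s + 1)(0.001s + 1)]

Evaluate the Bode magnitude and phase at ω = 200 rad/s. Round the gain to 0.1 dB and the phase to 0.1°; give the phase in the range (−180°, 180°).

-63.2 dB, -56.3°

At ω = 200 rad/s:
pole (1 + j200·0.005) = 1 + j1 → |·| ≈ 1.4142, ∠ ≈ 45.00°
pole (1 + j200·0.001) = 1 + j0.2 → |·| ≈ 1.0198, ∠ ≈ 11.31°
|G| = 0.001 · 1 / (1.4142 · 1.0198) ≈ 0.00069338
Gain = 20 log₁₀(0.00069338) ≈ -63.18 dB
∠G = (0°) − (45.00° + 11.31°) = -56.31°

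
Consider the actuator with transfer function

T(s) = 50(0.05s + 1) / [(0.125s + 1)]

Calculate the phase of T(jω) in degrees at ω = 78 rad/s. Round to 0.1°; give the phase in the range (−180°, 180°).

At ω = 78 rad/s:
zero (1 + j78·0.05) = 1 + j3.9 → |·| ≈ 4.0262, ∠ ≈ 75.62°
pole (1 + j78·0.125) = 1 + j9.75 → |·| ≈ 9.8011, ∠ ≈ 84.14°
∠T = (75.62°) − (84.14°) = -8.52°

-8.5°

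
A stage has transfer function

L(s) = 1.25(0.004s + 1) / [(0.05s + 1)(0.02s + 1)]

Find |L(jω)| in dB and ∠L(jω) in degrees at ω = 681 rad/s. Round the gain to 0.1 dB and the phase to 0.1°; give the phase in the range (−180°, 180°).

At ω = 681 rad/s:
zero (1 + j681·0.004) = 1 + j2.724 → |·| ≈ 2.9018, ∠ ≈ 69.84°
pole (1 + j681·0.05) = 1 + j34.05 → |·| ≈ 34.065, ∠ ≈ 88.32°
pole (1 + j681·0.02) = 1 + j13.62 → |·| ≈ 13.657, ∠ ≈ 85.80°
|L| = 1.25 · 2.9018 / (34.065 · 13.657) ≈ 0.0077968
Gain = 20 log₁₀(0.0077968) ≈ -42.16 dB
∠L = (69.84°) − (88.32° + 85.80°) = -104.28°

-42.2 dB, -104.3°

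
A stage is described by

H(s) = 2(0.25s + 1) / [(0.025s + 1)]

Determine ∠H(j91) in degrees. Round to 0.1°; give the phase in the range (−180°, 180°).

At ω = 91 rad/s:
zero (1 + j91·0.25) = 1 + j22.75 → |·| ≈ 22.772, ∠ ≈ 87.48°
pole (1 + j91·0.025) = 1 + j2.275 → |·| ≈ 2.4851, ∠ ≈ 66.27°
∠H = (87.48°) − (66.27°) = 21.21°

21.2°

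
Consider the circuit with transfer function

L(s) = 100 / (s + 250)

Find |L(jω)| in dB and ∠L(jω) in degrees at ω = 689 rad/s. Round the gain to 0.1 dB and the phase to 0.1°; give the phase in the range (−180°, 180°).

-17.3 dB, -70.1°

Substitute s = j689:
Numerator: 100 = 100 + j0
Denominator: (j689) + 250 = 250 + j689
|N| = √(100² + 0²) ≈ 100, ∠N ≈ 0.00°
|D| = √(250² + 689²) ≈ 732.95, ∠D ≈ 70.06°
|L| = 100 / 732.95 ≈ 0.13643
Gain = 20 log₁₀(0.13643) ≈ -17.30 dB
∠L = 0.00° − 70.06° = -70.06°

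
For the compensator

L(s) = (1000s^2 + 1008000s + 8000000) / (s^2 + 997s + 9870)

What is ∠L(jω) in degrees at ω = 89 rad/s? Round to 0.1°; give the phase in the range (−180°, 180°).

1.2°

Substitute s = j89:
Numerator: 1000(j89)^2 + 1008000(j89) + 8000000 = 79000 + j89712000
Denominator: (j89)^2 + 997(j89) + 9870 = 1949 + j88733
|N| = √(79000² + 89712000²) ≈ 8.9712e+07, ∠N ≈ 89.95°
|D| = √(1949² + 88733²) ≈ 88754, ∠D ≈ 88.74°
∠L = 89.95° − 88.74° = 1.21°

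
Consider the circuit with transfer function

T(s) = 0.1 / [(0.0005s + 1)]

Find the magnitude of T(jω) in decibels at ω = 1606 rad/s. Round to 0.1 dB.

-22.2 dB

At ω = 1606 rad/s:
pole (1 + j1606·0.0005) = 1 + j0.803 → |·| ≈ 1.2825, ∠ ≈ 38.76°
|T| = 0.1 · 1 / (1.2825) ≈ 0.077973
Gain = 20 log₁₀(0.077973) ≈ -22.16 dB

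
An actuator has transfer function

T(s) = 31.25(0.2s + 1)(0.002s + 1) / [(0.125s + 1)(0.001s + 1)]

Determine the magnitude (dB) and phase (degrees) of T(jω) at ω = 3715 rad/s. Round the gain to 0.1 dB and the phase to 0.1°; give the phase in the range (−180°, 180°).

At ω = 3715 rad/s:
zero (1 + j3715·0.2) = 1 + j743 → |·| ≈ 743, ∠ ≈ 89.92°
zero (1 + j3715·0.002) = 1 + j7.43 → |·| ≈ 7.497, ∠ ≈ 82.33°
pole (1 + j3715·0.125) = 1 + j464.375 → |·| ≈ 464.38, ∠ ≈ 89.88°
pole (1 + j3715·0.001) = 1 + j3.715 → |·| ≈ 3.8472, ∠ ≈ 74.93°
|T| = 31.25 · 743 · 7.497 / (464.38 · 3.8472) ≈ 97.433
Gain = 20 log₁₀(97.433) ≈ 39.77 dB
∠T = (89.92° + 82.33°) − (89.88° + 74.93°) = 7.44°

39.8 dB, 7.4°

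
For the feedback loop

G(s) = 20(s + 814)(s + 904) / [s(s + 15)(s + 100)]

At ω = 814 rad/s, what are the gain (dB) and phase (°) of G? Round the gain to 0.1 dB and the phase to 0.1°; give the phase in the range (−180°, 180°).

-25.8 dB, -174.9°

At s = jω = j814:
zero (s+814): 814 + j814 → |·| = √(814²+814²) = √1325192 ≈ 1151.2, ∠ = arctan(814/814) ≈ 45.00°
zero (s+904): 904 + j814 → |·| = √(904²+814²) = √1479812 ≈ 1216.5, ∠ = arctan(814/904) ≈ 42.00°
pole (s+15): 15 + j814 → |·| = √(15²+814²) = √662821 ≈ 814.14, ∠ = arctan(814/15) ≈ 88.94°
pole (s+100): 100 + j814 → |·| = √(100²+814²) = √672596 ≈ 820.12, ∠ = arctan(814/100) ≈ 83.00°
pole at origin: |s| = 814, ∠ = 90.00° (in denominator)
|G| = 20 · 1.4004e+06 / 5.435e+08 ≈ 0.051533
Gain = 20 log₁₀(0.051533) ≈ -25.76 dB
∠G = 87.00° − 261.94° = -174.94°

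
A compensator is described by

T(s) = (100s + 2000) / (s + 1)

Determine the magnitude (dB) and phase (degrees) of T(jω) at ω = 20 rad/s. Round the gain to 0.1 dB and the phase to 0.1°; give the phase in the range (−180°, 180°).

43.0 dB, -42.1°

Substitute s = j20:
Numerator: 100(j20) + 2000 = 2000 + j2000
Denominator: (j20) + 1 = 1 + j20
|N| = √(2000² + 2000²) ≈ 2828.4, ∠N ≈ 45.00°
|D| = √(1² + 20²) ≈ 20.025, ∠D ≈ 87.14°
|T| = 2828.4 / 20.025 ≈ 141.24
Gain = 20 log₁₀(141.24) ≈ 43.00 dB
∠T = 45.00° − 87.14° = -42.14°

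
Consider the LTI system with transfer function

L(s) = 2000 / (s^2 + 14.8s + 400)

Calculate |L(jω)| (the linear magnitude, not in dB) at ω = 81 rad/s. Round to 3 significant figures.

0.319

At s = jω = j81:
quadratic: (j81)² + 14.8·j81 + 400 = -6161 + j1198.8 → |·| ≈ 6276.5, ∠ ≈ 168.99°
|L| = 2000 / 6276.5 ≈ 0.31865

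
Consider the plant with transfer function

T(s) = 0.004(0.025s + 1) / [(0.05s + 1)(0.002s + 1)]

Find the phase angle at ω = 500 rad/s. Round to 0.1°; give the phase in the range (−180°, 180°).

-47.3°

At ω = 500 rad/s:
zero (1 + j500·0.025) = 1 + j12.5 → |·| ≈ 12.54, ∠ ≈ 85.43°
pole (1 + j500·0.05) = 1 + j25 → |·| ≈ 25.02, ∠ ≈ 87.71°
pole (1 + j500·0.002) = 1 + j1 → |·| ≈ 1.4142, ∠ ≈ 45.00°
∠T = (85.43°) − (87.71° + 45.00°) = -47.28°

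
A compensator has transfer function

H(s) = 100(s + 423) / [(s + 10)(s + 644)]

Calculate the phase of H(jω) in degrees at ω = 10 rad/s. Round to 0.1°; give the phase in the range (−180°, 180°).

-44.5°

At s = jω = j10:
zero (s+423): 423 + j10 → |·| = √(423²+10²) = √179029 ≈ 423.12, ∠ = arctan(10/423) ≈ 1.35°
pole (s+10): 10 + j10 → |·| = √(10²+10²) = √200 ≈ 14.142, ∠ = arctan(10/10) ≈ 45.00°
pole (s+644): 644 + j10 → |·| = √(644²+10²) = √414836 ≈ 644.08, ∠ = arctan(10/644) ≈ 0.89°
∠H = 1.35° − 45.89° = -44.54°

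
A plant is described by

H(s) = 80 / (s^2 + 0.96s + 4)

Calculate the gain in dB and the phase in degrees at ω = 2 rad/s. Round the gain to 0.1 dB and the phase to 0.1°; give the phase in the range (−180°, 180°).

At s = jω = j2:
quadratic: (j2)² + 0.96·j2 + 4 = 0 + j1.92 → |·| ≈ 1.92, ∠ ≈ 90.00°
|H| = 80 / 1.92 ≈ 41.667
Gain = 20 log₁₀(41.667) ≈ 32.40 dB
∠H = 0.00° − 90.00° = -90.00°

32.4 dB, -90.0°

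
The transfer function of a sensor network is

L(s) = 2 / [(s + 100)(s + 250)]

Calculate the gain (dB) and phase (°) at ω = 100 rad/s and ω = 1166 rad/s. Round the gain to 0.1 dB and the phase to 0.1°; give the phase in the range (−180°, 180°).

At s = jω = j100:
pole (s+100): 100 + j100 → |·| = √(100²+100²) = √20000 ≈ 141.42, ∠ = arctan(100/100) ≈ 45.00°
pole (s+250): 250 + j100 → |·| = √(250²+100²) = √72500 ≈ 269.26, ∠ = arctan(100/250) ≈ 21.80°
|L| = 2 / 38079 ≈ 5.2522e-05
Gain = 20 log₁₀(5.2522e-05) ≈ -85.59 dB
∠L = 0.00° − 66.80° = -66.80°

At s = jω = j1166:
pole (s+100): 100 + j1166 → |·| = √(100²+1166²) = √1369556 ≈ 1170.3, ∠ = arctan(1166/100) ≈ 85.10°
pole (s+250): 250 + j1166 → |·| = √(250²+1166²) = √1422056 ≈ 1192.5, ∠ = arctan(1166/250) ≈ 77.90°
|L| = 2 / 1.3956e+06 ≈ 1.4331e-06
Gain = 20 log₁₀(1.4331e-06) ≈ -116.87 dB
∠L = 0.00° − 163.00° = -163.00°

ω = 100: -85.6 dB, -66.8°; ω = 1166: -116.9 dB, -163.0°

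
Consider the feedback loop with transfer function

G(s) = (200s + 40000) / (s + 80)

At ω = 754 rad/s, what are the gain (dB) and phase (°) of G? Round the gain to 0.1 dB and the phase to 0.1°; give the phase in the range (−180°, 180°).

Substitute s = j754:
Numerator: 200(j754) + 40000 = 40000 + j150800
Denominator: (j754) + 80 = 80 + j754
|N| = √(40000² + 150800²) ≈ 1.5601e+05, ∠N ≈ 75.14°
|D| = √(80² + 754²) ≈ 758.23, ∠D ≈ 83.94°
|G| = 1.5601e+05 / 758.23 ≈ 205.76
Gain = 20 log₁₀(205.76) ≈ 46.27 dB
∠G = 75.14° − 83.94° = -8.80°

46.3 dB, -8.8°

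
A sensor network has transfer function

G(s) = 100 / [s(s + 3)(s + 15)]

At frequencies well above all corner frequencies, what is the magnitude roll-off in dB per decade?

Each pole contributes −20 dB/decade at high frequency; each zero contributes +20 dB/decade.
Net: 0 zero(s) − 3 pole(s) → -60 dB/decade.

-60 dB/decade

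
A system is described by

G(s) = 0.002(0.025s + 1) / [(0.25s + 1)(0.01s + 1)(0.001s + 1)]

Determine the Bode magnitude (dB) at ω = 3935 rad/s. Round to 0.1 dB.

At ω = 3935 rad/s:
zero (1 + j3935·0.025) = 1 + j98.375 → |·| ≈ 98.38, ∠ ≈ 89.42°
pole (1 + j3935·0.25) = 1 + j983.75 → |·| ≈ 983.75, ∠ ≈ 89.94°
pole (1 + j3935·0.01) = 1 + j39.35 → |·| ≈ 39.363, ∠ ≈ 88.54°
pole (1 + j3935·0.001) = 1 + j3.935 → |·| ≈ 4.0601, ∠ ≈ 75.74°
|G| = 0.002 · 98.38 / (983.75 · 39.363 · 4.0601) ≈ 1.2515e-06
Gain = 20 log₁₀(1.2515e-06) ≈ -118.05 dB

-118.1 dB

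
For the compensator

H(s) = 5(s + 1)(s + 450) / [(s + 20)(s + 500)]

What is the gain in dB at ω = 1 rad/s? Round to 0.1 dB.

-10.0 dB

At s = jω = j1:
zero (s+1): 1 + j1 → |·| = √(1²+1²) = √2 ≈ 1.4142, ∠ = arctan(1/1) ≈ 45.00°
zero (s+450): 450 + j1 → |·| = √(450²+1²) = √202501 ≈ 450, ∠ = arctan(1/450) ≈ 0.13°
pole (s+20): 20 + j1 → |·| = √(20²+1²) = √401 ≈ 20.025, ∠ = arctan(1/20) ≈ 2.86°
pole (s+500): 500 + j1 → |·| = √(500²+1²) = √250001 ≈ 500, ∠ = arctan(1/500) ≈ 0.11°
|H| = 5 · 636.39 / 10012 ≈ 0.31781
Gain = 20 log₁₀(0.31781) ≈ -9.96 dB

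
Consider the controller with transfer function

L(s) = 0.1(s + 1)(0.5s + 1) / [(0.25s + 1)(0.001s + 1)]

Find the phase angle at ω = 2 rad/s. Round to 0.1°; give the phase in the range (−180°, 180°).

81.8°

At ω = 2 rad/s:
zero (1 + j2·1) = 1 + j2 → |·| ≈ 2.2361, ∠ ≈ 63.43°
zero (1 + j2·0.5) = 1 + j1 → |·| ≈ 1.4142, ∠ ≈ 45.00°
pole (1 + j2·0.25) = 1 + j0.5 → |·| ≈ 1.118, ∠ ≈ 26.57°
pole (1 + j2·0.001) = 1 + j0.002 → |·| ≈ 1, ∠ ≈ 0.11°
∠L = (63.43° + 45.00°) − (26.57° + 0.11°) = 81.75°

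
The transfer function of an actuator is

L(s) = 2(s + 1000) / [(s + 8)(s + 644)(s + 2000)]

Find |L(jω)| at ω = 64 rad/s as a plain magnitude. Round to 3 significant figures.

At s = jω = j64:
zero (s+1000): 1000 + j64 → |·| = √(1000²+64²) = √1004096 ≈ 1002, ∠ = arctan(64/1000) ≈ 3.66°
pole (s+8): 8 + j64 → |·| = √(8²+64²) = √4160 ≈ 64.498, ∠ = arctan(64/8) ≈ 82.87°
pole (s+644): 644 + j64 → |·| = √(644²+64²) = √418832 ≈ 647.17, ∠ = arctan(64/644) ≈ 5.68°
pole (s+2000): 2000 + j64 → |·| = √(2000²+64²) = √4004096 ≈ 2001, ∠ = arctan(64/2000) ≈ 1.83°
|L| = 2 · 1002 / 8.3524e+07 ≈ 2.3993e-05

2.40e-05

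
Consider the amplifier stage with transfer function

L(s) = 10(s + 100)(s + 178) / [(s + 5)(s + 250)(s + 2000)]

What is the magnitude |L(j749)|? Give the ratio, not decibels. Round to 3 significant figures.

At s = jω = j749:
zero (s+100): 100 + j749 → |·| = √(100²+749²) = √571001 ≈ 755.65, ∠ = arctan(749/100) ≈ 82.40°
zero (s+178): 178 + j749 → |·| = √(178²+749²) = √592685 ≈ 769.86, ∠ = arctan(749/178) ≈ 76.63°
pole (s+5): 5 + j749 → |·| = √(5²+749²) = √561026 ≈ 749.02, ∠ = arctan(749/5) ≈ 89.62°
pole (s+250): 250 + j749 → |·| = √(250²+749²) = √623501 ≈ 789.62, ∠ = arctan(749/250) ≈ 71.54°
pole (s+2000): 2000 + j749 → |·| = √(2000²+749²) = √4561001 ≈ 2135.7, ∠ = arctan(749/2000) ≈ 20.53°
|L| = 10 · 5.8174e+05 / 1.2631e+09 ≈ 0.0046057

0.00461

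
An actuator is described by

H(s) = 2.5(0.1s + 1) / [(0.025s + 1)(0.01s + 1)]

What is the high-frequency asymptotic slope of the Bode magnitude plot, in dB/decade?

Each pole contributes −20 dB/decade at high frequency; each zero contributes +20 dB/decade.
Net: 1 zero(s) − 2 pole(s) → -20 dB/decade.

-20 dB/decade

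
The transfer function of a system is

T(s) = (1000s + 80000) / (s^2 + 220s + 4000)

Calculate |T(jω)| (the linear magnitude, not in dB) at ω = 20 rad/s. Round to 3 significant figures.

14.5

Substitute s = j20:
Numerator: 1000(j20) + 80000 = 80000 + j20000
Denominator: (j20)^2 + 220(j20) + 4000 = 3600 + j4400
|N| = √(80000² + 20000²) ≈ 82462, ∠N ≈ 14.04°
|D| = √(3600² + 4400²) ≈ 5685.1, ∠D ≈ 50.71°
|T| = 82462 / 5685.1 ≈ 14.505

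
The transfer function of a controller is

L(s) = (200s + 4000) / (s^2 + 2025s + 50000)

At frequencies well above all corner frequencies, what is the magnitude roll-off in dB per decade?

Each pole contributes −20 dB/decade at high frequency; each zero contributes +20 dB/decade.
Net: 1 zero(s) − 2 pole(s) → -20 dB/decade.

-20 dB/decade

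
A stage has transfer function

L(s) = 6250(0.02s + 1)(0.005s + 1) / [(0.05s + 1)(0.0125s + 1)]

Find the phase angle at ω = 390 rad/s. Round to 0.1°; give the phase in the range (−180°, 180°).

At ω = 390 rad/s:
zero (1 + j390·0.02) = 1 + j7.8 → |·| ≈ 7.8638, ∠ ≈ 82.69°
zero (1 + j390·0.005) = 1 + j1.95 → |·| ≈ 2.1915, ∠ ≈ 62.85°
pole (1 + j390·0.05) = 1 + j19.5 → |·| ≈ 19.526, ∠ ≈ 87.06°
pole (1 + j390·0.0125) = 1 + j4.875 → |·| ≈ 4.9765, ∠ ≈ 78.41°
∠L = (82.69° + 62.85°) − (87.06° + 78.41°) = -19.93°

-19.9°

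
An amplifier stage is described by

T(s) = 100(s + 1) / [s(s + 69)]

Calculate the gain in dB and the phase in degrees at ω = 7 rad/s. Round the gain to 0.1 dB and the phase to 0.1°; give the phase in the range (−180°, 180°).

3.3 dB, -13.9°

At s = jω = j7:
zero (s+1): 1 + j7 → |·| = √(1²+7²) = √50 ≈ 7.0711, ∠ = arctan(7/1) ≈ 81.87°
pole (s+69): 69 + j7 → |·| = √(69²+7²) = √4810 ≈ 69.354, ∠ = arctan(7/69) ≈ 5.79°
pole at origin: |s| = 7, ∠ = 90.00° (in denominator)
|T| = 100 · 7.0711 / 485.48 ≈ 1.4565
Gain = 20 log₁₀(1.4565) ≈ 3.27 dB
∠T = 81.87° − 95.79° = -13.92°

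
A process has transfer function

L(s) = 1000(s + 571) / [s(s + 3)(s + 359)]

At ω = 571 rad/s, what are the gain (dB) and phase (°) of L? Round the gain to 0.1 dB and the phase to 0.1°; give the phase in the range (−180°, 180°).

At s = jω = j571:
zero (s+571): 571 + j571 → |·| = √(571²+571²) = √652082 ≈ 807.52, ∠ = arctan(571/571) ≈ 45.00°
pole (s+3): 3 + j571 → |·| = √(3²+571²) = √326050 ≈ 571.01, ∠ = arctan(571/3) ≈ 89.70°
pole (s+359): 359 + j571 → |·| = √(359²+571²) = √454922 ≈ 674.48, ∠ = arctan(571/359) ≈ 57.84°
pole at origin: |s| = 571, ∠ = 90.00° (in denominator)
|L| = 1000 · 807.52 / 2.1991e+08 ≈ 0.003672
Gain = 20 log₁₀(0.003672) ≈ -48.70 dB
∠L = 45.00° − 237.54° = -192.54° ≡ 167.46° (principal value)

-48.7 dB, 167.5°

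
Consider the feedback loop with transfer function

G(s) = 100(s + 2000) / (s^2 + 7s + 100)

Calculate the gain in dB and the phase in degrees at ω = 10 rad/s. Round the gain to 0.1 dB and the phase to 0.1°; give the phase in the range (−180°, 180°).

At s = jω = j10:
zero (s+2000): 2000 + j10 → |·| = √(2000²+10²) = √4000100 ≈ 2000, ∠ = arctan(10/2000) ≈ 0.29°
quadratic: (j10)² + 7·j10 + 100 = 0 + j70 → |·| ≈ 70, ∠ ≈ 90.00°
|G| = 100 · 2000 / 70 ≈ 2857.1
Gain = 20 log₁₀(2857.1) ≈ 69.12 dB
∠G = 0.29° − 90.00° = -89.71°

69.1 dB, -89.7°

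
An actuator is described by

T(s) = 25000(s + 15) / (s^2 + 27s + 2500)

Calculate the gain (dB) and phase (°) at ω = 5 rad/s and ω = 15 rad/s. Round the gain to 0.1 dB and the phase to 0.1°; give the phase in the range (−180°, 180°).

At s = jω = j5:
zero (s+15): 15 + j5 → |·| = √(15²+5²) = √250 ≈ 15.811, ∠ = arctan(5/15) ≈ 18.43°
quadratic: (j5)² + 27·j5 + 2500 = 2475 + j135 → |·| ≈ 2478.7, ∠ ≈ 3.12°
|T| = 25000 · 15.811 / 2478.7 ≈ 159.47
Gain = 20 log₁₀(159.47) ≈ 44.05 dB
∠T = 18.43° − 3.12° = 15.31°

At s = jω = j15:
zero (s+15): 15 + j15 → |·| = √(15²+15²) = √450 ≈ 21.213, ∠ = arctan(15/15) ≈ 45.00°
quadratic: (j15)² + 27·j15 + 2500 = 2275 + j405 → |·| ≈ 2310.8, ∠ ≈ 10.09°
|T| = 25000 · 21.213 / 2310.8 ≈ 229.5
Gain = 20 log₁₀(229.5) ≈ 47.22 dB
∠T = 45.00° − 10.09° = 34.91°

ω = 5: 44.1 dB, 15.3°; ω = 15: 47.2 dB, 34.9°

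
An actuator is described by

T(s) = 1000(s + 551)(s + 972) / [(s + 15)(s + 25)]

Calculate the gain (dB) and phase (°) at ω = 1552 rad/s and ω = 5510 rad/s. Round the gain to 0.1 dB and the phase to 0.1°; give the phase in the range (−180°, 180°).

At s = jω = j1552:
zero (s+551): 551 + j1552 → |·| = √(551²+1552²) = √2712305 ≈ 1646.9, ∠ = arctan(1552/551) ≈ 70.45°
zero (s+972): 972 + j1552 → |·| = √(972²+1552²) = √3353488 ≈ 1831.3, ∠ = arctan(1552/972) ≈ 57.94°
pole (s+15): 15 + j1552 → |·| = √(15²+1552²) = √2408929 ≈ 1552.1, ∠ = arctan(1552/15) ≈ 89.45°
pole (s+25): 25 + j1552 → |·| = √(25²+1552²) = √2409329 ≈ 1552.2, ∠ = arctan(1552/25) ≈ 89.08°
|T| = 1000 · 3.016e+06 / 2.4092e+06 ≈ 1251.9
Gain = 20 log₁₀(1251.9) ≈ 61.95 dB
∠T = 128.39° − 178.53° = -50.14°

At s = jω = j5510:
zero (s+551): 551 + j5510 → |·| = √(551²+5510²) = √30663701 ≈ 5537.5, ∠ = arctan(5510/551) ≈ 84.29°
zero (s+972): 972 + j5510 → |·| = √(972²+5510²) = √31304884 ≈ 5595.1, ∠ = arctan(5510/972) ≈ 80.00°
pole (s+15): 15 + j5510 → |·| = √(15²+5510²) = √30360325 ≈ 5510, ∠ = arctan(5510/15) ≈ 89.84°
pole (s+25): 25 + j5510 → |·| = √(25²+5510²) = √30360725 ≈ 5510.1, ∠ = arctan(5510/25) ≈ 89.74°
|T| = 1000 · 3.0983e+07 / 3.0361e+07 ≈ 1020.5
Gain = 20 log₁₀(1020.5) ≈ 60.18 dB
∠T = 164.29° − 179.58° = -15.29°

ω = 1552: 62.0 dB, -50.1°; ω = 5510: 60.2 dB, -15.3°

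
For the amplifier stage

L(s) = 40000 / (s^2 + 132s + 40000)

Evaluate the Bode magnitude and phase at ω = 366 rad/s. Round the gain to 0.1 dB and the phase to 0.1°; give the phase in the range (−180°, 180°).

-8.4 dB, -152.8°

At s = jω = j366:
quadratic: (j366)² + 132·j366 + 40000 = -93956 + j48312 → |·| ≈ 1.0565e+05, ∠ ≈ 152.79°
|L| = 40000 / 1.0565e+05 ≈ 0.37861
Gain = 20 log₁₀(0.37861) ≈ -8.44 dB
∠L = 0.00° − 152.79° = -152.79°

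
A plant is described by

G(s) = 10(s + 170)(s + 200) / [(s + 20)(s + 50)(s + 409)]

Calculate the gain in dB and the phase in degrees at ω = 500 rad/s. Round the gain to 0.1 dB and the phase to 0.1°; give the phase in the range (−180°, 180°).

-35.1 dB, -83.3°

At s = jω = j500:
zero (s+170): 170 + j500 → |·| = √(170²+500²) = √278900 ≈ 528.11, ∠ = arctan(500/170) ≈ 71.22°
zero (s+200): 200 + j500 → |·| = √(200²+500²) = √290000 ≈ 538.52, ∠ = arctan(500/200) ≈ 68.20°
pole (s+20): 20 + j500 → |·| = √(20²+500²) = √250400 ≈ 500.4, ∠ = arctan(500/20) ≈ 87.71°
pole (s+50): 50 + j500 → |·| = √(50²+500²) = √252500 ≈ 502.49, ∠ = arctan(500/50) ≈ 84.29°
pole (s+409): 409 + j500 → |·| = √(409²+500²) = √417281 ≈ 645.97, ∠ = arctan(500/409) ≈ 50.72°
|G| = 10 · 2.844e+05 / 1.6243e+08 ≈ 0.017509
Gain = 20 log₁₀(0.017509) ≈ -35.13 dB
∠G = 139.42° − 222.72° = -83.30°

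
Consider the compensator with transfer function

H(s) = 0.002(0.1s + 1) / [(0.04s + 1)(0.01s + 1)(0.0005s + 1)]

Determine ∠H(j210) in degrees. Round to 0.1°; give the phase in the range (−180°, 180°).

-66.5°

At ω = 210 rad/s:
zero (1 + j210·0.1) = 1 + j21 → |·| ≈ 21.024, ∠ ≈ 87.27°
pole (1 + j210·0.04) = 1 + j8.4 → |·| ≈ 8.4593, ∠ ≈ 83.21°
pole (1 + j210·0.01) = 1 + j2.1 → |·| ≈ 2.3259, ∠ ≈ 64.54°
pole (1 + j210·0.0005) = 1 + j0.105 → |·| ≈ 1.0055, ∠ ≈ 5.99°
∠H = (87.27°) − (83.21° + 64.54° + 5.99°) = -66.47°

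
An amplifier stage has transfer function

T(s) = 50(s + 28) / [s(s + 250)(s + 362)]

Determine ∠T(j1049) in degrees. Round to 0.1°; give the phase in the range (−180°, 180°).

-149.1°

At s = jω = j1049:
zero (s+28): 28 + j1049 → |·| = √(28²+1049²) = √1101185 ≈ 1049.4, ∠ = arctan(1049/28) ≈ 88.47°
pole (s+250): 250 + j1049 → |·| = √(250²+1049²) = √1162901 ≈ 1078.4, ∠ = arctan(1049/250) ≈ 76.60°
pole (s+362): 362 + j1049 → |·| = √(362²+1049²) = √1231445 ≈ 1109.7, ∠ = arctan(1049/362) ≈ 70.96°
pole at origin: |s| = 1049, ∠ = 90.00° (in denominator)
∠T = 88.47° − 237.56° = -149.09°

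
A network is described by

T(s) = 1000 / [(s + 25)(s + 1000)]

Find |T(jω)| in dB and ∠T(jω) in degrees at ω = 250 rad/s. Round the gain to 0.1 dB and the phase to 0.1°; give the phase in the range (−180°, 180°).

-48.3 dB, -98.3°

At s = jω = j250:
pole (s+25): 25 + j250 → |·| = √(25²+250²) = √63125 ≈ 251.25, ∠ = arctan(250/25) ≈ 84.29°
pole (s+1000): 1000 + j250 → |·| = √(1000²+250²) = √1062500 ≈ 1030.8, ∠ = arctan(250/1000) ≈ 14.04°
|T| = 1000 / 2.5899e+05 ≈ 0.0038612
Gain = 20 log₁₀(0.0038612) ≈ -48.27 dB
∠T = 0.00° − 98.33° = -98.33°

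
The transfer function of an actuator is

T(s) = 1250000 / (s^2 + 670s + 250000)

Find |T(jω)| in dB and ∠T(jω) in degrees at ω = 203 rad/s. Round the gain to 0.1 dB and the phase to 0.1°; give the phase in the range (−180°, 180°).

At s = jω = j203:
quadratic: (j203)² + 670·j203 + 250000 = 208791 + j136010 → |·| ≈ 2.4918e+05, ∠ ≈ 33.08°
|T| = 1250000 / 2.4918e+05 ≈ 5.0165
Gain = 20 log₁₀(5.0165) ≈ 14.01 dB
∠T = 0.00° − 33.08° = -33.08°

14.0 dB, -33.1°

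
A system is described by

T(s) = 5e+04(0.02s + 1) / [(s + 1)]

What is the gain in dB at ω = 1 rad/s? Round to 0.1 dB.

91.0 dB

At ω = 1 rad/s:
zero (1 + j1·0.02) = 1 + j0.02 → |·| ≈ 1.0002, ∠ ≈ 1.15°
pole (1 + j1·1) = 1 + j1 → |·| ≈ 1.4142, ∠ ≈ 45.00°
|T| = 5e+04 · 1.0002 / (1.4142) ≈ 35363
Gain = 20 log₁₀(35363) ≈ 90.97 dB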